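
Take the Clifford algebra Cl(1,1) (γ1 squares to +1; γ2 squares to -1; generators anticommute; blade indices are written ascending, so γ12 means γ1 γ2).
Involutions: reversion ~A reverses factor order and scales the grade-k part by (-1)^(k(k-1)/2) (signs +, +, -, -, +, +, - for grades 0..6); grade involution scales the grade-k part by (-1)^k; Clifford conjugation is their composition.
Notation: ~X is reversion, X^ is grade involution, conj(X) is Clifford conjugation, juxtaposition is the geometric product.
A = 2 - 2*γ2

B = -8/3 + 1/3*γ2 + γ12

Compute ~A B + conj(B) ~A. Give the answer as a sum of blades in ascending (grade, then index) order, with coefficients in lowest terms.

first term: -14/3 - 2*γ1 + 6*γ2 + 2*γ12
second term: -6 - 2*γ1 + 14/3*γ2 - 2*γ12
Answer: -32/3 - 4*γ1 + 32/3*γ2


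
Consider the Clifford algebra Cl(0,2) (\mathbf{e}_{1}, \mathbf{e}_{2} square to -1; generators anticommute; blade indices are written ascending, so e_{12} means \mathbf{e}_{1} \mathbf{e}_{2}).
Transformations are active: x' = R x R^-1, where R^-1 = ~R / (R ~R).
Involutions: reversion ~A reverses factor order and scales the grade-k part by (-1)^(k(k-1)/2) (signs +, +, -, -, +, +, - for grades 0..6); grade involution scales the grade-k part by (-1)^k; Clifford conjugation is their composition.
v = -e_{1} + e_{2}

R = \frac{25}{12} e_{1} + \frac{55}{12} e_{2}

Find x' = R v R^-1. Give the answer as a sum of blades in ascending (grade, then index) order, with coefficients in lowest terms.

~R = \frac{25}{12} e_{1} + \frac{55}{12} e_{2}, and R ~R = -\frac{1825}{72}, so R^-1 = ~R / (-\frac{1825}{72}).
R v = -\frac{5}{2} + \frac{20}{3} e_{12}
Answer: \frac{103}{73} e_{1} - \frac{7}{73} e_{2}


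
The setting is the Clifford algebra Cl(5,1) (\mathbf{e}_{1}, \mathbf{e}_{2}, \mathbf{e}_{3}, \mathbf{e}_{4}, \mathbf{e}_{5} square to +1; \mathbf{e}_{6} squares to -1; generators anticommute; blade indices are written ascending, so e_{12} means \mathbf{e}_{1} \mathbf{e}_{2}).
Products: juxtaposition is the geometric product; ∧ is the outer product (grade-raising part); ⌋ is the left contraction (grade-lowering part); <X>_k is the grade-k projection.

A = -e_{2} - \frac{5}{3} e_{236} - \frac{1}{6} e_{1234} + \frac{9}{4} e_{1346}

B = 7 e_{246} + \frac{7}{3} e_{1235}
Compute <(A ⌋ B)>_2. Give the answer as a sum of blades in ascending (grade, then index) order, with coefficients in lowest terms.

step 1: -7 e_{46} + \frac{7}{3} e_{135}
step 2: -7 e_{46}
Answer: -7 e_{46}


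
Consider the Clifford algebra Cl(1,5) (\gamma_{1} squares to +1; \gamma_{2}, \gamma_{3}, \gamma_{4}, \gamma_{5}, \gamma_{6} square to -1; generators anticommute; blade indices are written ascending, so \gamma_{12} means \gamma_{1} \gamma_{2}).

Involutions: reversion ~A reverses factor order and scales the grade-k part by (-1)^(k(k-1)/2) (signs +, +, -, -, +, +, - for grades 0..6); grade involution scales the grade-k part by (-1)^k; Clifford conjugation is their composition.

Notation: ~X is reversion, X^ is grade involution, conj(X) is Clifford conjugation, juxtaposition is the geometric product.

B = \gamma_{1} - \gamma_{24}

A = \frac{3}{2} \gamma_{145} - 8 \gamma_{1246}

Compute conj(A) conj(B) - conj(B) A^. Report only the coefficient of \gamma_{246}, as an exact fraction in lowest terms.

first term: 8 \gamma_{16} - \frac{3}{2} \gamma_{45} + \frac{3}{2} \gamma_{125} - 8 \gamma_{246}
second term: 8 \gamma_{16} + \frac{3}{2} \gamma_{45} + \frac{3}{2} \gamma_{125} + 8 \gamma_{246}
Answer: -16


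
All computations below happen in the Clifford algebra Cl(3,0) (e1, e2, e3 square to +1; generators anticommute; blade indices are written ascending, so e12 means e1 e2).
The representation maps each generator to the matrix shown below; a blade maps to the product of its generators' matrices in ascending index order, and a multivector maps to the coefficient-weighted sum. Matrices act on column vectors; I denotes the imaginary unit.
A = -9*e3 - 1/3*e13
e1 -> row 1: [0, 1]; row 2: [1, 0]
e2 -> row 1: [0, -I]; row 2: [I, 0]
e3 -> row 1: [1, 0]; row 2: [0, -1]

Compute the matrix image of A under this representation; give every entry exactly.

Bivector images (products of the table entries): rho(e13) = rho(e1)rho(e3) = row 1: [0, -1]; row 2: [1, 0].
M = (-9)*rho(e3) + (-1/3)*rho(e13), summed entrywise:
Answer: row 1: [-9, 1/3]; row 2: [-1/3, 9]


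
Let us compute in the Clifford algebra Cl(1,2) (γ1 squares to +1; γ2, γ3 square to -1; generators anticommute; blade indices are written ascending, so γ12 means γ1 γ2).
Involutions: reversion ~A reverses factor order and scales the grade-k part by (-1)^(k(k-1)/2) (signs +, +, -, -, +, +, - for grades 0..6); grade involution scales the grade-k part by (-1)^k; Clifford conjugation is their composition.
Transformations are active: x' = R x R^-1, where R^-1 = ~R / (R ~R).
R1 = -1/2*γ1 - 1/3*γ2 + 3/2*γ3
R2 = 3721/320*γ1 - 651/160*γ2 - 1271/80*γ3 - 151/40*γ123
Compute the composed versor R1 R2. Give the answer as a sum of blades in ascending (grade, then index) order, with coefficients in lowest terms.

Distribute over the terms of R1 (each basis-blade product reordered to ascending indices, repeated generators contracted through their squares):
(-1/2*γ1) R2 = -3721/640 + 651/320*γ12 + 1271/160*γ13 + 151/80*γ23
(-1/3*γ2) R2 = -217/160 + 3721/960*γ12 + 151/120*γ13 + 1271/240*γ23
(3/2*γ3) R2 = 3813/160 + 453/80*γ12 - 11163/640*γ13 + 1953/320*γ23
Summing the partial products and collecting blades:
Answer: 10663/640 + 1111/96*γ12 - 15821/1920*γ13 + 2551/192*γ23


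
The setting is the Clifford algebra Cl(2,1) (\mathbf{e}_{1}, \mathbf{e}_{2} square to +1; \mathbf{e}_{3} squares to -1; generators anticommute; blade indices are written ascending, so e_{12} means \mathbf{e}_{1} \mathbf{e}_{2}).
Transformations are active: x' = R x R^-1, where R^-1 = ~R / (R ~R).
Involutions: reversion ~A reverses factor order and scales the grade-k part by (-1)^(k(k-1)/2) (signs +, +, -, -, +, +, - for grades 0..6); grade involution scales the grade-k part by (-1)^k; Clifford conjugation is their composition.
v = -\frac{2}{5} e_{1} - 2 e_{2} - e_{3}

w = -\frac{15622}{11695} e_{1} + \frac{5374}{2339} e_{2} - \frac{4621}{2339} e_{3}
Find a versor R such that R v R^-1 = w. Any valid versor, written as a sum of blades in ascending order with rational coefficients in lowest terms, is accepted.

Equal squares first: v^2 = w^2 = \frac{79}{25}. Then v + w = -\frac{4060}{2339} e_{1} + \frac{696}{2339} e_{2} - \frac{6960}{2339} e_{3} is a versor taking v to w, provided it is invertible.
Answer: -\frac{4060}{2339} e_{1} + \frac{696}{2339} e_{2} - \frac{6960}{2339} e_{3}


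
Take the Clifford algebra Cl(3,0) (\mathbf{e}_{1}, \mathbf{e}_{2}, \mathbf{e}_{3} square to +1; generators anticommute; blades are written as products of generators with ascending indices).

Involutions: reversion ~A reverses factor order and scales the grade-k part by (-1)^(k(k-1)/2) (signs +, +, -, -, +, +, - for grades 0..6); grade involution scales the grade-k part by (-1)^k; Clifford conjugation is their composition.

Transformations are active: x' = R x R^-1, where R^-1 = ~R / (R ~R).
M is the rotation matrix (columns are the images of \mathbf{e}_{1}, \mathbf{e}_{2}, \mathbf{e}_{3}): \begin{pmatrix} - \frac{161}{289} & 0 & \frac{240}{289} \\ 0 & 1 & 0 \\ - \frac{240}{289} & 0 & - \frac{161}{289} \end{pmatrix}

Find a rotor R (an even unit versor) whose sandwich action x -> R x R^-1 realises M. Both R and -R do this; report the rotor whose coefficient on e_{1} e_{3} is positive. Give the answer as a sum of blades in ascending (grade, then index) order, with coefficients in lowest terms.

Method: write R = a + b12*e_{1} e_{2} + b13*e_{1} e_{3} + b23*e_{2} e_{3} with a^2 + b12^2 + b13^2 + b23^2 = 1 (so R^-1 = ~R). Expanding the columns R e_j ~R gives tr M = 4a^2 - 1 and, from the antisymmetric part, M21 - M12 = -4a*b12, M13 - M31 = 4a*b13, M32 - M23 = -4a*b23.
Here tr M = -\frac{33}{289}, so a^2 = (1 + tr M)/4 = \frac{64}{289} and a = ±\frac{8}{17}. Taking a = \frac{8}{17}: M21 - M12 = 0, M13 - M31 = \frac{480}{289}, M32 - M23 = 0, giving b12 = 0, b13 = \frac{15}{17}, b23 = 0, i.e. R = \frac{8}{17} + \frac{15}{17} e_{1} e_{3}.
Its e_{1} e_{3} coefficient is already positive.
Answer: \frac{8}{17} + \frac{15}{17} e_{1} e_{3}. Uniqueness: Spin(3) -> SO(3) maps R and -R to the same rotation of trace -\frac{33}{289}; fixing the sign of the e_{1} e_{3} coefficient removes the ambiguity.


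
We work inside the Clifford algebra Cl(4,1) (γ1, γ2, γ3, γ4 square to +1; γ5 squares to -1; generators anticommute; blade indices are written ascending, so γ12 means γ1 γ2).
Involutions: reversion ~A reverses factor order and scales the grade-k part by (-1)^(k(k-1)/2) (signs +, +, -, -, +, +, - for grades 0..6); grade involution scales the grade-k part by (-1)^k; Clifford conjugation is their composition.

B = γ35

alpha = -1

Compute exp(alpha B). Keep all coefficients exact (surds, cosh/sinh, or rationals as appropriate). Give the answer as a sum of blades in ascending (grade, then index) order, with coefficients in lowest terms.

B^2 = (1)^2*(γ35)^2 = 1*(+1) = 1 (a basis 2-blade squares to minus the product of its generators' squares).
B^2 = 1 — hyperbolic case — the even/odd split gives cosh and sinh: l = 1, alpha*l = -1, so exp(alpha B) = cosh(-1) + (sinh(-1)/1)*B = cosh(1) + (-sinh(1))*B.
Answer: cosh(1) - sinh(1)*γ35


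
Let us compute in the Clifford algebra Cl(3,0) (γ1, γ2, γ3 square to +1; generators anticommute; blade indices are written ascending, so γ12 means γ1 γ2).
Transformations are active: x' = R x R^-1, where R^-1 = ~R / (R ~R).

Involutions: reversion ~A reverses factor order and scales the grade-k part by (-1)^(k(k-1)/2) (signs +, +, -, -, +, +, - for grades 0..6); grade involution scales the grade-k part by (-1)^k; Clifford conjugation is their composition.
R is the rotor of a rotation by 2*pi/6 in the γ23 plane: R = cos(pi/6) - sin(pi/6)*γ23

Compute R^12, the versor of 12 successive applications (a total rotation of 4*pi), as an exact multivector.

Because a rotor carries half the rotation angle, composing 12 copies of this γ23-plane rotor multiplies the phase: 12*(pi/6) = 2*pi, hence R^12 = cos(2*pi) - sin(2*pi)*γ23.
cos(2*pi) = 1 and sin(2*pi) = 0, so R^12 = 1. The total rotation 4*pi is 2 full turns, so every vector returns to itself, yet the rotor is +1, back on the identity sheet (an even number of 2*pi turns).
Answer: 1


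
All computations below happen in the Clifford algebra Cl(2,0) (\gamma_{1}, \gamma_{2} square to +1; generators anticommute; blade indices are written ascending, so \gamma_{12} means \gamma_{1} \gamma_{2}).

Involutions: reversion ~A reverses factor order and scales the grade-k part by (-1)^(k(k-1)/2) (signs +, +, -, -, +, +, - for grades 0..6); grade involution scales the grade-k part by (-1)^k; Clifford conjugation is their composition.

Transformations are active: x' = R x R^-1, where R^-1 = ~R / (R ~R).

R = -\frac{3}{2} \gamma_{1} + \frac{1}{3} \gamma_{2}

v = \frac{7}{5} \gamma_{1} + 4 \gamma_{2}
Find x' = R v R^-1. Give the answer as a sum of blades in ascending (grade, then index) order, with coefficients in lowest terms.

~R = -\frac{3}{2} \gamma_{1} + \frac{1}{3} \gamma_{2}, and R ~R = \frac{85}{36}, so R^-1 = ~R / (\frac{85}{36}).
R v = -\frac{23}{30} - \frac{97}{15} \gamma_{12}
Answer: -\frac{181}{425} \gamma_{1} - \frac{1792}{425} \gamma_{2}


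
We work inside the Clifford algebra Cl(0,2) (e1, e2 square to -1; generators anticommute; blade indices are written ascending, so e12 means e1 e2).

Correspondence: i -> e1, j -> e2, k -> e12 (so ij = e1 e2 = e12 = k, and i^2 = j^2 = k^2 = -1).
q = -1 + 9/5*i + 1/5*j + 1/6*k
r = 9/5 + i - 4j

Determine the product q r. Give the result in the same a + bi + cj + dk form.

In blades: q = -1 + 9/5*e1 + 1/5*e2 + 1/6*e12, r = 9/5 + e1 - 4*e2.
Distribute q over r term by term (generator squares from the signature, products reordered to ascending indices): (-1)*r = -9/5 - e1 + 4*e2; (9/5*e1)*r = -9/5 + 81/25*e1 - 36/5*e12; (1/5*e2)*r = 4/5 + 9/25*e2 - 1/5*e12; (1/6*e12)*r = 2/3*e1 + 1/6*e2 + 3/10*e12.
Sum: -14/5 + 218/75*e1 + 679/150*e2 - 71/10*e12; translating back through the correspondence:
Answer: -14/5 + 218/75*i + 679/150*j - 71/10*k


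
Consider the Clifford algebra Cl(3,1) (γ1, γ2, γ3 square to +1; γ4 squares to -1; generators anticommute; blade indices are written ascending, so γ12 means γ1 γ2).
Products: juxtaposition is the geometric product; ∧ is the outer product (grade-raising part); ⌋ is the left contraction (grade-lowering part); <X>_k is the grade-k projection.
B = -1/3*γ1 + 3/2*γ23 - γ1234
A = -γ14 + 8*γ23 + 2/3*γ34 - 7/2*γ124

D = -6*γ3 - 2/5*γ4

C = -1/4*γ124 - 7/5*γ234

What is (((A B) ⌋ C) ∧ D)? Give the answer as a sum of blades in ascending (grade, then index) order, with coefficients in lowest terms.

step 1: -12 - 7/2*γ3 - 1/3*γ4 - 2/3*γ12 + 8*γ14 + γ23 + 1/6*γ24 - 8/3*γ123 - 197/36*γ134 - 3/2*γ1234
step 2: -1/24*γ1 + 2*γ2 + 7/30*γ3 + 37/30*γ4 - 1/12*γ12 - 7/15*γ23 - 49/10*γ24 + 3*γ124 + 84/5*γ234
step 3: 1/4*γ13 + 1/60*γ14 - 12*γ23 - 4/5*γ24 + 548/75*γ34 + 1/2*γ123 + 1/30*γ124 - 2191/75*γ234 + 18*γ1234
Answer: 1/4*γ13 + 1/60*γ14 - 12*γ23 - 4/5*γ24 + 548/75*γ34 + 1/2*γ123 + 1/30*γ124 - 2191/75*γ234 + 18*γ1234


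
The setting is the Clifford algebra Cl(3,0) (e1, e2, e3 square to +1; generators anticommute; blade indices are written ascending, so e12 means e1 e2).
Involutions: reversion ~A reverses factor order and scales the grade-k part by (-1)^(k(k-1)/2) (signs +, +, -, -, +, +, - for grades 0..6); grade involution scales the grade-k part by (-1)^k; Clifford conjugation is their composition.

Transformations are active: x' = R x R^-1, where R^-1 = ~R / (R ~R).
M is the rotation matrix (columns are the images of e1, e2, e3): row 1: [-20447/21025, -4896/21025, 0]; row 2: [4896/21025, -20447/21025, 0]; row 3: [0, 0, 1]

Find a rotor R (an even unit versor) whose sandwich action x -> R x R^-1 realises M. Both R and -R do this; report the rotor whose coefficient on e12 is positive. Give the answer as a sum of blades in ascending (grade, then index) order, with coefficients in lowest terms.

Method: write R = a + b12*e12 + b13*e13 + b23*e23 with a^2 + b12^2 + b13^2 + b23^2 = 1 (so R^-1 = ~R). Expanding the columns R e_j ~R gives tr M = 4a^2 - 1 and, from the antisymmetric part, M21 - M12 = -4a*b12, M13 - M31 = 4a*b13, M32 - M23 = -4a*b23.
Here tr M = -19869/21025, so a^2 = (1 + tr M)/4 = 289/21025 and a = ±17/145. Taking a = 17/145: M21 - M12 = 9792/21025, M13 - M31 = 0, M32 - M23 = 0, giving b12 = -144/145, b13 = 0, b23 = 0, i.e. R = 17/145 - 144/145*e12.
Its e12 coefficient is negative, so report the other preimage -R.
Answer: -17/145 + 144/145*e12. Recall the cover is two-to-one: with M of trace -19869/21025, both preimages act alike, and the stated e12 sign chooses the sheet.


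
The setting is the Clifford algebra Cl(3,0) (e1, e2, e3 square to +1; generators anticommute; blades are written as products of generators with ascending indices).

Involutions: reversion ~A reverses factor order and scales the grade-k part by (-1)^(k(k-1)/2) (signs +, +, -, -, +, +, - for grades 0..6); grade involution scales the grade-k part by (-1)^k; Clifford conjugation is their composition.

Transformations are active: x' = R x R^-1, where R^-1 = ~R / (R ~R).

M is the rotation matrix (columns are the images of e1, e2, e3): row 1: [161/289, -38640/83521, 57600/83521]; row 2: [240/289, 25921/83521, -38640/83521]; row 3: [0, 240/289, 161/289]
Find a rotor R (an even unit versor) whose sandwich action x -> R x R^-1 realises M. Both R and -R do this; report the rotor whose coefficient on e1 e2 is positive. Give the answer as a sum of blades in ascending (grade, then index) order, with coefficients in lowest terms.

Method: write R = a + b12*e1 e2 + b13*e1 e3 + b23*e2 e3 with a^2 + b12^2 + b13^2 + b23^2 = 1 (so R^-1 = ~R). Expanding the columns R e_j ~R gives tr M = 4a^2 - 1 and, from the antisymmetric part, M21 - M12 = -4a*b12, M13 - M31 = 4a*b13, M32 - M23 = -4a*b23.
Here tr M = 118979/83521, so a^2 = (1 + tr M)/4 = 50625/83521 and a = ±225/289. Taking a = 225/289: M21 - M12 = 108000/83521, M13 - M31 = 57600/83521, M32 - M23 = 108000/83521, giving b12 = -120/289, b13 = 64/289, b23 = -120/289, i.e. R = 225/289 - 120/289*e1 e2 + 64/289*e1 e3 - 120/289*e2 e3.
Its e1 e2 coefficient is negative, so report the other preimage -R.
Answer: -225/289 + 120/289*e1 e2 - 64/289*e1 e3 + 120/289*e2 e3. Key observation: the double cover Spin(3) -> SO(3) sends R and -R to the same matrix (trace 118979/83521 here), so the stated sign of the e1 e2 coefficient is what selects one sheet.


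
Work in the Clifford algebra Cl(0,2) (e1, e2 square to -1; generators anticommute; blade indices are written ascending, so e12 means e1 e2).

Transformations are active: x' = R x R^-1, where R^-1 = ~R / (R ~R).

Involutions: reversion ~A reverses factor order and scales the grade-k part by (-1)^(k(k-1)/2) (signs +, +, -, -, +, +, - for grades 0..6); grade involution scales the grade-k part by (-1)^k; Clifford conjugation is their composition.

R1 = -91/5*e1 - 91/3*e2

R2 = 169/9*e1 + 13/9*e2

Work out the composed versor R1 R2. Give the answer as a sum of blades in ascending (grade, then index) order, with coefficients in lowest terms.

Distribute over the terms of R1 (each basis-blade product reordered to ascending indices, repeated generators contracted through their squares):
(-91/5*e1) R2 = 15379/45 - 1183/45*e12
(-91/3*e2) R2 = 1183/27 + 15379/27*e12
Summing the partial products and collecting blades:
Answer: 52052/135 + 73346/135*e12


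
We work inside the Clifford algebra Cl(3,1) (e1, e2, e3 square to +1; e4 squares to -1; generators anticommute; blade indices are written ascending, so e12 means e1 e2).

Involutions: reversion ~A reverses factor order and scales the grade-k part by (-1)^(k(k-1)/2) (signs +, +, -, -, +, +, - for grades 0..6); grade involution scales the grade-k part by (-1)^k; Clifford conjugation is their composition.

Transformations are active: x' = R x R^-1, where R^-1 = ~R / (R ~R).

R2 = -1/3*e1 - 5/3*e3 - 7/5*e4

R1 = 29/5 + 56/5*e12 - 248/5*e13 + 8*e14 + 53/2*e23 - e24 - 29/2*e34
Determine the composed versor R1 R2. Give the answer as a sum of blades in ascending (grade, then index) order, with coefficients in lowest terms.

Distribute over the terms of R2 (each basis-blade product reordered to ascending indices, repeated generators contracted through their squares):
R1 (-1/3*e1) = -29/15*e1 + 56/15*e2 - 248/15*e3 + 8/3*e4 - 53/6*e123 + 1/3*e124 + 29/6*e134
R1 (-5/3*e3) = 248/3*e1 - 265/6*e2 - 29/3*e3 - 145/6*e4 - 56/3*e123 + 40/3*e134 - 5/3*e234
R1 (-7/5*e4) = 56/5*e1 - 7/5*e2 - 203/10*e3 - 203/25*e4 - 392/25*e124 + 1736/25*e134 - 371/10*e234
Summing the partial products and collecting blades:
Answer: 1379/15*e1 - 251/6*e2 - 93/2*e3 - 1481/50*e4 - 55/2*e123 - 1151/75*e124 + 13141/150*e134 - 1163/30*e234


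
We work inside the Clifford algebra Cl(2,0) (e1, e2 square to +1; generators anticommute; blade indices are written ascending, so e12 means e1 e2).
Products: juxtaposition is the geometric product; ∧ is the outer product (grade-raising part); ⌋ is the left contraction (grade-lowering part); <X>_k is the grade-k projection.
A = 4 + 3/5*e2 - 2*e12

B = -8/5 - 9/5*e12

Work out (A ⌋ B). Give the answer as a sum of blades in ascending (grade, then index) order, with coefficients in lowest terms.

step 1: -10 + 27/25*e1 - 36/5*e12
Answer: -10 + 27/25*e1 - 36/5*e12


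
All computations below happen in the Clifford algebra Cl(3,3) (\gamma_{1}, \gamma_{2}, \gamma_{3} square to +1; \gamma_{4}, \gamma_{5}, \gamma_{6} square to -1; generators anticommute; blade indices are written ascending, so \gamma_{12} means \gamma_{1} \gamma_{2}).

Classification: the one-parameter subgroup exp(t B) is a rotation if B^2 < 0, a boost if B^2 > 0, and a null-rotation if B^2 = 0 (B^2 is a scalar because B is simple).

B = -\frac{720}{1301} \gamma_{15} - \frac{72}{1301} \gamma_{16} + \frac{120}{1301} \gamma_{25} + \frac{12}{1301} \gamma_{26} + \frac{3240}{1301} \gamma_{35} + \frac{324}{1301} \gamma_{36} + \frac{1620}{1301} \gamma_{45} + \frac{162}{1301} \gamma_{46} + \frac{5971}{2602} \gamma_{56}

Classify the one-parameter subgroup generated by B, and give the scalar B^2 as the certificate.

B^2 term by term: the squares give (-\frac{720}{1301})^2*(\gamma_{15})^2 + (-\frac{72}{1301})^2*(\gamma_{16})^2 + (\frac{120}{1301})^2*(\gamma_{25})^2 + (\frac{12}{1301})^2*(\gamma_{26})^2 + (\frac{3240}{1301})^2*(\gamma_{35})^2 + (\frac{324}{1301})^2*(\gamma_{36})^2 + (\frac{1620}{1301})^2*(\gamma_{45})^2 + (\frac{162}{1301})^2*(\gamma_{46})^2 + (\frac{5971}{2602})^2*(\gamma_{56})^2 = \frac{518400}{1692601}*(+1) + \frac{5184}{1692601}*(+1) + \frac{14400}{1692601}*(+1) + \frac{144}{1692601}*(+1) + \frac{10497600}{1692601}*(+1) + \frac{104976}{1692601}*(+1) + \frac{2624400}{1692601}*(-1) + \frac{26244}{1692601}*(-1) + \frac{35652841}{6770404}*(-1) = -\frac{1}{4} (each basis 2-blade squares to minus the product of its generators' squares); cross terms between blades sharing an index anticommute and cancel; the commuting (index-disjoint) pairs give grade-4 terms 2*c*c'*(blade product), which cancel blade by blade — \gamma_{1256}: \frac{17280}{1692601} - \frac{17280}{1692601} = 0; \gamma_{1356}: \frac{466560}{1692601} - \frac{466560}{1692601} = 0; \gamma_{1456}: \frac{233280}{1692601} - \frac{233280}{1692601} = 0; \gamma_{2356}: -\frac{77760}{1692601} + \frac{77760}{1692601} = 0; \gamma_{2456}: -\frac{38880}{1692601} + \frac{38880}{1692601} = 0; \gamma_{3456}: -\frac{1049760}{1692601} + \frac{1049760}{1692601} = 0 — confirming B is simple. So B^2 = -\frac{1}{4}.
Answer: rotation, certificate B^2 = -\frac{1}{4}. Check the certificate: B^2 = -\frac{1}{4}, and that sign is decisive whatever form B takes.


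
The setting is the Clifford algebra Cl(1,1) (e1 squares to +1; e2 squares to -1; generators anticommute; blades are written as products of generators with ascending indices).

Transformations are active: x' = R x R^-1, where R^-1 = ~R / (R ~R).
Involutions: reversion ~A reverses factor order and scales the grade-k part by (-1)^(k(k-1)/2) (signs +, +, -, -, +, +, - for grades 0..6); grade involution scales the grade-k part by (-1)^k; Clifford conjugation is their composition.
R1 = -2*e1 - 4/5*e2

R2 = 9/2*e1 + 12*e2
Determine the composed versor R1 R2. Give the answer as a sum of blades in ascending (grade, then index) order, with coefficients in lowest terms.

Distribute over the terms of R1 (each basis-blade product reordered to ascending indices, repeated generators contracted through their squares):
(-2*e1) R2 = -9 - 24*e1 e2
(-4/5*e2) R2 = 48/5 + 18/5*e1 e2
Summing the partial products and collecting blades:
Answer: 3/5 - 102/5*e1 e2


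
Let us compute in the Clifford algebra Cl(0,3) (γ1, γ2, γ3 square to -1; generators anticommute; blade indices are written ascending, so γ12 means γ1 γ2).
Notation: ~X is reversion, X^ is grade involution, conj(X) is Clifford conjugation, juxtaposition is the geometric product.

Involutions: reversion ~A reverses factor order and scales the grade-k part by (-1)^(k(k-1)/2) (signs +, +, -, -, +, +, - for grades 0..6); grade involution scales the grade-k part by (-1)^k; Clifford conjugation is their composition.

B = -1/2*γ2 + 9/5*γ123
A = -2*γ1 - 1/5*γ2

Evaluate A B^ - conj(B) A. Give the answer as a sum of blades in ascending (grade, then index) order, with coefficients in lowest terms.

first term: 1/10 - γ12 + 9/25*γ13 - 18/5*γ23
second term: 1/10 + γ12 - 9/25*γ13 + 18/5*γ23
Answer: -2*γ12 + 18/25*γ13 - 36/5*γ23


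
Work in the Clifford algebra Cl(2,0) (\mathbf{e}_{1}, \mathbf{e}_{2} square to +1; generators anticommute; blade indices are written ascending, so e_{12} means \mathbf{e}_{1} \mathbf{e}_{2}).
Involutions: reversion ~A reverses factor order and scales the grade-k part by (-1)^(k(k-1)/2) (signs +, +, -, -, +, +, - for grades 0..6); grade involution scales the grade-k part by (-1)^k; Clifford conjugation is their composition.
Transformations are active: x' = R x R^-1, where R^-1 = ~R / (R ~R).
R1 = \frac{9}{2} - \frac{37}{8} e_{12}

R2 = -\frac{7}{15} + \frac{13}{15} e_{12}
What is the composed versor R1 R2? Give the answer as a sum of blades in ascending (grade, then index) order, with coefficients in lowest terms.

Distribute over the terms of R1 (each basis-blade product reordered to ascending indices, repeated generators contracted through their squares):
(\frac{9}{2}) R2 = -\frac{21}{10} + \frac{39}{10} e_{12}
(-\frac{37}{8} e_{12}) R2 = \frac{481}{120} + \frac{259}{120} e_{12}
Summing the partial products and collecting blades:
Answer: \frac{229}{120} + \frac{727}{120} e_{12}


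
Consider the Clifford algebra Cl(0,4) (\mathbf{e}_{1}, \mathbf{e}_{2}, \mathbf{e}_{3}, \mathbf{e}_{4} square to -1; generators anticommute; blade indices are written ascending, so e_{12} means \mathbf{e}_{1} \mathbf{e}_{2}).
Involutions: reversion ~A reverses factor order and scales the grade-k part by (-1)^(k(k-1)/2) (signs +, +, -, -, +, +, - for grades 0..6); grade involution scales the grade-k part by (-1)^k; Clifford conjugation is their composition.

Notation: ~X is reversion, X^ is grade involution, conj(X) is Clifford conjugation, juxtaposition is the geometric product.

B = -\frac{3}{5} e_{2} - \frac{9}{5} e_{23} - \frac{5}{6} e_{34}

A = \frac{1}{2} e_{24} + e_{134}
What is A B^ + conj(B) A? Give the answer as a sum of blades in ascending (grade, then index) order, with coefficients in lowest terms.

first term: \frac{5}{6} e_{1} + \frac{3}{10} e_{4} - \frac{5}{12} e_{23} + \frac{9}{10} e_{34} - \frac{9}{5} e_{124} + \frac{3}{5} e_{1234}
second term: -\frac{5}{6} e_{1} - \frac{3}{10} e_{4} - \frac{5}{12} e_{23} + \frac{9}{10} e_{34} - \frac{9}{5} e_{124} - \frac{3}{5} e_{1234}
Answer: -\frac{5}{6} e_{23} + \frac{9}{5} e_{34} - \frac{18}{5} e_{124}


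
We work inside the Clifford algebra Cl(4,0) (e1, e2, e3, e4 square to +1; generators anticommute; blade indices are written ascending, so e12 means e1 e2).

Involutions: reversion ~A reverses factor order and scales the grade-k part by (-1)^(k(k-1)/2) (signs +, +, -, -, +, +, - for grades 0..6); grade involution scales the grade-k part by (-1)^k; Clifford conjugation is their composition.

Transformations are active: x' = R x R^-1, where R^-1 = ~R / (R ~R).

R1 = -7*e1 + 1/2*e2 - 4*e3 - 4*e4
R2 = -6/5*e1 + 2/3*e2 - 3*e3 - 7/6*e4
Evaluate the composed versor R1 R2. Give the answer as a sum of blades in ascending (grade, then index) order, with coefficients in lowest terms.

Distribute over the terms of R1 (each basis-blade product reordered to ascending indices, repeated generators contracted through their squares):
(-7*e1) R2 = 42/5 - 14/3*e12 + 21*e13 + 49/6*e14
(1/2*e2) R2 = 1/3 + 3/5*e12 - 3/2*e23 - 7/12*e24
(-4*e3) R2 = 12 - 24/5*e13 + 8/3*e23 + 14/3*e34
(-4*e4) R2 = 14/3 - 24/5*e14 + 8/3*e24 - 12*e34
Summing the partial products and collecting blades:
Answer: 127/5 - 61/15*e12 + 81/5*e13 + 101/30*e14 + 7/6*e23 + 25/12*e24 - 22/3*e34


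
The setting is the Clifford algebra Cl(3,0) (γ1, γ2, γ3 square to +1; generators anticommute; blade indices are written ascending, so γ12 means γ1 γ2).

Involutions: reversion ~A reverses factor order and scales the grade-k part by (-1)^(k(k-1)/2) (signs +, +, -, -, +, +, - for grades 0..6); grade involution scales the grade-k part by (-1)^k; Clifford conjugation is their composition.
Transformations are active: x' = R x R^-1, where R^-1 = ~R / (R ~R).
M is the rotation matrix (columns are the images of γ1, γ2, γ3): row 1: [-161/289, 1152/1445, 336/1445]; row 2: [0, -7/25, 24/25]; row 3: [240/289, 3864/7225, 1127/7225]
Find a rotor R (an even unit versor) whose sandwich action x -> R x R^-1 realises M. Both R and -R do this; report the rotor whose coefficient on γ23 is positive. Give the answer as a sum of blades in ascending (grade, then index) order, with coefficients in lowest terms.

Method: write R = a + b12*γ12 + b13*γ13 + b23*γ23 with a^2 + b12^2 + b13^2 + b23^2 = 1 (so R^-1 = ~R). Expanding the columns R e_j ~R gives tr M = 4a^2 - 1 and, from the antisymmetric part, M21 - M12 = -4a*b12, M13 - M31 = 4a*b13, M32 - M23 = -4a*b23.
Here tr M = -4921/7225, so a^2 = (1 + tr M)/4 = 576/7225 and a = ±24/85. Taking a = 24/85: M21 - M12 = -1152/1445, M13 - M31 = -864/1445, M32 - M23 = -3072/7225, giving b12 = 12/17, b13 = -9/17, b23 = 32/85, i.e. R = 24/85 + 12/17*γ12 - 9/17*γ13 + 32/85*γ23.
Its γ23 coefficient is already positive.
Answer: 24/85 + 12/17*γ12 - 9/17*γ13 + 32/85*γ23. Sheet selection: the two-to-one cover makes ±R indistinguishable at the matrix level (trace -4921/7225), so uniqueness comes from the required sign on γ23.


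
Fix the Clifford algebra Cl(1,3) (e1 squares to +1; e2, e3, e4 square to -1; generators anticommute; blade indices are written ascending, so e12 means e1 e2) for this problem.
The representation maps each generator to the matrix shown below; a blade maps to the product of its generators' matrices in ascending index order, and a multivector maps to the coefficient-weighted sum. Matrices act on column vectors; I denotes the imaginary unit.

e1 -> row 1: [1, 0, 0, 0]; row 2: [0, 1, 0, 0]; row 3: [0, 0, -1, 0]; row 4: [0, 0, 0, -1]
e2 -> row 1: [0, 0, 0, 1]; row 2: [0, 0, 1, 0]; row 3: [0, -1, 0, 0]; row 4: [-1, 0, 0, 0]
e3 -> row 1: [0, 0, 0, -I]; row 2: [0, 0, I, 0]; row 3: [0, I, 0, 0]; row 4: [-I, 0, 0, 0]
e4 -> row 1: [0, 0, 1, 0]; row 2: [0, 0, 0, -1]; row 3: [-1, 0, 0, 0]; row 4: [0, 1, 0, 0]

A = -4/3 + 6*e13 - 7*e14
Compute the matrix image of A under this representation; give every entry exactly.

Bivector images (products of the table entries): rho(e13) = rho(e1)rho(e3) = row 1: [0, 0, 0, -I]; row 2: [0, 0, I, 0]; row 3: [0, -I, 0, 0]; row 4: [I, 0, 0, 0]; rho(e14) = rho(e1)rho(e4) = row 1: [0, 0, 1, 0]; row 2: [0, 0, 0, -1]; row 3: [1, 0, 0, 0]; row 4: [0, -1, 0, 0].
M = (-4/3)*1 + (6)*rho(e13) + (-7)*rho(e14), summed entrywise (1 is the identity matrix):
Answer: row 1: [-4/3, 0, -7, -6*I]; row 2: [0, -4/3, 6*I, 7]; row 3: [-7, -6*I, -4/3, 0]; row 4: [6*I, 7, 0, -4/3]


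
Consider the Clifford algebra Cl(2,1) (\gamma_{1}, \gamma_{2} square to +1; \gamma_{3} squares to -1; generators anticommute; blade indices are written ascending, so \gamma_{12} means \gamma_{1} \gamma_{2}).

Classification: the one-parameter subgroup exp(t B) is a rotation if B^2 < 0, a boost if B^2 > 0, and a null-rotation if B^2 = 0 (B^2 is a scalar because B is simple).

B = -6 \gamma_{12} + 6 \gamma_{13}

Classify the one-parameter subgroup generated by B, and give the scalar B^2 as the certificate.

B^2 term by term: the squares give (-6)^2*(\gamma_{12})^2 + (6)^2*(\gamma_{13})^2 = 36*(-1) + 36*(+1) = 0 (each basis 2-blade squares to minus the product of its generators' squares); cross terms between blades sharing an index anticommute and cancel. So B^2 = 0.
Answer: null-rotation, certificate B^2 = 0. Check the certificate: B^2 = 0, and that sign is decisive whatever form B takes.


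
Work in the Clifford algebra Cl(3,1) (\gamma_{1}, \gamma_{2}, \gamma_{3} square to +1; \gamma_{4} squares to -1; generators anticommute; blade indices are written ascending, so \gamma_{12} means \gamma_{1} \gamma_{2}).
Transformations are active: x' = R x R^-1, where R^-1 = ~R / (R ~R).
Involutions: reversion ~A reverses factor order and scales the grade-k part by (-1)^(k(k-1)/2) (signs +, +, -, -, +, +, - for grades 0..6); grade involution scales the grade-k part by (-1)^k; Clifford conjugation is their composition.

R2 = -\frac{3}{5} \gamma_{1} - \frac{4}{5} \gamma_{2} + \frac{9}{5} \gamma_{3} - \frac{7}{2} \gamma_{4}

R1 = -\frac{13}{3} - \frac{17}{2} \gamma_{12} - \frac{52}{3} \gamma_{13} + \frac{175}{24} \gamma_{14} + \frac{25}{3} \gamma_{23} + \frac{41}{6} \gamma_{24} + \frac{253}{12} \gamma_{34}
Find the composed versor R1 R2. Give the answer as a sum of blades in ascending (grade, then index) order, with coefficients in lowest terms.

Distribute over the terms of R2 (each basis-blade product reordered to ascending indices, repeated generators contracted through their squares):
R1 (-\frac{3}{5} \gamma_{1}) = \frac{13}{5} \gamma_{1} - \frac{51}{10} \gamma_{2} - \frac{52}{5} \gamma_{3} + \frac{35}{8} \gamma_{4} - 5 \gamma_{123} - \frac{41}{10} \gamma_{124} - \frac{253}{20} \gamma_{134}
R1 (-\frac{4}{5} \gamma_{2}) = \frac{34}{5} \gamma_{1} + \frac{52}{15} \gamma_{2} + \frac{20}{3} \gamma_{3} + \frac{82}{15} \gamma_{4} - \frac{208}{15} \gamma_{123} + \frac{35}{6} \gamma_{124} - \frac{253}{15} \gamma_{234}
R1 (\frac{9}{5} \gamma_{3}) = -\frac{156}{5} \gamma_{1} + 15 \gamma_{2} - \frac{39}{5} \gamma_{3} - \frac{759}{20} \gamma_{4} - \frac{153}{10} \gamma_{123} - \frac{105}{8} \gamma_{134} - \frac{123}{10} \gamma_{234}
R1 (-\frac{7}{2} \gamma_{4}) = \frac{1225}{48} \gamma_{1} + \frac{287}{12} \gamma_{2} + \frac{1771}{24} \gamma_{3} + \frac{91}{6} \gamma_{4} + \frac{119}{4} \gamma_{124} + \frac{182}{3} \gamma_{134} - \frac{175}{6} \gamma_{234}
Summing the partial products and collecting blades:
Answer: \frac{893}{240} \gamma_{1} + \frac{2237}{60} \gamma_{2} + \frac{7471}{120} \gamma_{3} - \frac{1553}{120} \gamma_{4} - \frac{205}{6} \gamma_{123} + \frac{1889}{60} \gamma_{124} + \frac{4187}{120} \gamma_{134} - \frac{175}{3} \gamma_{234}


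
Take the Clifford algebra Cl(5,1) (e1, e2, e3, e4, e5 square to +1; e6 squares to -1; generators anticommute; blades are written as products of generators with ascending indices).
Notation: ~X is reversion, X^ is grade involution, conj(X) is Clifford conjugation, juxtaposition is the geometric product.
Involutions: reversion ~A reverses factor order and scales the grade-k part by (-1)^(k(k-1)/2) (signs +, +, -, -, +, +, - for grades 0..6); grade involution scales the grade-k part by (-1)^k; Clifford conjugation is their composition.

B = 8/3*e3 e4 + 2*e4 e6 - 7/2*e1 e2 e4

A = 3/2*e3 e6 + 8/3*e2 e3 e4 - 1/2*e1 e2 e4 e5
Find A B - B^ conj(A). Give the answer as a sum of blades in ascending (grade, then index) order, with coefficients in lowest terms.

first term: -64/9*e2 + 7/4*e5 + 28/3*e1 e3 + 3*e3 e4 + 4*e4 e6 + 16/3*e2 e3 e6 + 4/3*e1 e2 e3 e5 + e1 e2 e5 e6 + 21/4*e1 e2 e3 e4 e6
second term: -64/9*e2 + 7/4*e5 + 28/3*e1 e3 + 3*e3 e4 + 4*e4 e6 - 16/3*e2 e3 e6 - 4/3*e1 e2 e3 e5 - e1 e2 e5 e6 + 21/4*e1 e2 e3 e4 e6
Answer: 32/3*e2 e3 e6 + 8/3*e1 e2 e3 e5 + 2*e1 e2 e5 e6


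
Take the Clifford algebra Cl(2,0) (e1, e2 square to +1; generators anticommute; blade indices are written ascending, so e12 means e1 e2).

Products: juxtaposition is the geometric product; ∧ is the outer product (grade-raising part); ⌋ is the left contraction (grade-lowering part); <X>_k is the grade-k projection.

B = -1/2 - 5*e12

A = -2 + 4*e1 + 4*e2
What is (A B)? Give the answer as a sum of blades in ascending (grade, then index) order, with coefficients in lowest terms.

step 1: 1 + 18*e1 - 22*e2 + 10*e12
Answer: 1 + 18*e1 - 22*e2 + 10*e12


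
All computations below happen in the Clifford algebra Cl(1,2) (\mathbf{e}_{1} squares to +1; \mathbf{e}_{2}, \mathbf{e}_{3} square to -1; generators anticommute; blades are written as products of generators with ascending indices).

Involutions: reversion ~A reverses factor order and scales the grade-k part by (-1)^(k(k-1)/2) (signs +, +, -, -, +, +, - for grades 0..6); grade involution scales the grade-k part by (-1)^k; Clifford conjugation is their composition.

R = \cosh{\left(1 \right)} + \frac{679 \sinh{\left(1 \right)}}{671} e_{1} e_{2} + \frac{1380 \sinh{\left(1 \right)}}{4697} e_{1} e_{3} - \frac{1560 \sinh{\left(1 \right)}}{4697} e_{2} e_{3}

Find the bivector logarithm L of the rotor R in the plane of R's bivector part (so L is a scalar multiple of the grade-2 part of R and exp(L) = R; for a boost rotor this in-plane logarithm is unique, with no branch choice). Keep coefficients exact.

The scalar part of R is \cosh{\left(1 \right)}, giving the rapidity magnitude (cosh is even); the bivector part supplies orientation, its quotient by sinh of the rapidity is the plane, and L = rapidity * plane — unique in that plane, since flipping both signs leaves L unchanged.
Concretely: cosh(rapidity) = \cosh{\left(1 \right)} gives rapidity = ±1, and since rapidity/sinh(rapidity) is even the sign is immaterial: L = (rapidity/sinh(rapidity)) * <R>_2 = (\frac{1}{\sinh{\left(1 \right)}}) * <R>_2.
Answer: \frac{679}{671} e_{1} e_{2} + \frac{1380}{4697} e_{1} e_{3} - \frac{1560}{4697} e_{2} e_{3}


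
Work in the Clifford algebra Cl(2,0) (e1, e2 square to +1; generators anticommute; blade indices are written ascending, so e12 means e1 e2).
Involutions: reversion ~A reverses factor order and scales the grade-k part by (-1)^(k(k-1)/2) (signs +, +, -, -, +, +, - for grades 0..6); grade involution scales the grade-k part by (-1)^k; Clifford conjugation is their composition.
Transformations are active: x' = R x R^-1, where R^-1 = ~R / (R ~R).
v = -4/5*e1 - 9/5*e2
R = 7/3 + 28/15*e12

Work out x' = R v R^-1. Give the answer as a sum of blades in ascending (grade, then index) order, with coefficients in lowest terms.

~R = 7/3 - 28/15*e12, and R ~R = 2009/225, so R^-1 = ~R / (2009/225).
R v = -392/75*e1 - 203/75*e2
Answer: -396/205*e1 + 79/205*e2


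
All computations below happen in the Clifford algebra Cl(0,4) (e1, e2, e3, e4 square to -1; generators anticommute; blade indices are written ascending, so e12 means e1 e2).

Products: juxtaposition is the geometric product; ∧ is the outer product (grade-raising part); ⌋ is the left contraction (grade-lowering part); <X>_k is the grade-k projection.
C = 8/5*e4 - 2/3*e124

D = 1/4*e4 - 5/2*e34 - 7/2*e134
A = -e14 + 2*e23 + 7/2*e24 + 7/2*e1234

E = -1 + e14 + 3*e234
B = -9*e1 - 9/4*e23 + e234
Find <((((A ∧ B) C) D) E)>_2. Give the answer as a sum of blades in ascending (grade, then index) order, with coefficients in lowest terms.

step 1: -18*e123 - 63/2*e124 + 9/4*e1234
step 2: 21 - 3/2*e3 + 252/5*e12 - 12*e34 - 18/5*e123 - 144/5*e1234
step 3: -30 - 42*e1 - 504/5*e2 + 3*e3 + 3/2*e4 - 72*e12 + 21/4*e14 + 63/5*e24 - 423/8*e34 + 36/5*e123 + 18/5*e124 - 147/2*e134 - 882/5*e234 - 1269/10*e1234
step 4: -10089/20 - 1686/5*e1 + 10521/40*e2 - 387/10*e3 + 81/2*e4 + 2799/10*e12 + 2547/40*e13 - 1137/20*e14 + 612/5*e23 - 378/5*e24 + 14211/40*e34 - 3987/20*e123 + 486/5*e124 + 573/2*e134 + 396/5*e234 + 9/10*e1234
step 5: 2799/10*e12 + 2547/40*e13 - 1137/20*e14 + 612/5*e23 - 378/5*e24 + 14211/40*e34
Answer: 2799/10*e12 + 2547/40*e13 - 1137/20*e14 + 612/5*e23 - 378/5*e24 + 14211/40*e34


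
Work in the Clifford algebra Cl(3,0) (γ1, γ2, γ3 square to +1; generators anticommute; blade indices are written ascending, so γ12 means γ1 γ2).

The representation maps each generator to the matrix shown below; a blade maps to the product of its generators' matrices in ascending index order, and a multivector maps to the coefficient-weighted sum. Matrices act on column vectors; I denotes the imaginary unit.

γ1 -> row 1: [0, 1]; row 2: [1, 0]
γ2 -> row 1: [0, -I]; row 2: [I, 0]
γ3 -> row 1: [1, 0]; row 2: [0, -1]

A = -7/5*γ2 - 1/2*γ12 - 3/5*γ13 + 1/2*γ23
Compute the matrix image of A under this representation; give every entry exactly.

Bivector images (products of the table entries): rho(γ12) = rho(γ1)rho(γ2) = row 1: [I, 0]; row 2: [0, -I]; rho(γ13) = rho(γ1)rho(γ3) = row 1: [0, -1]; row 2: [1, 0]; rho(γ23) = rho(γ2)rho(γ3) = row 1: [0, I]; row 2: [I, 0].
M = (-7/5)*rho(γ2) + (-1/2)*rho(γ12) + (-3/5)*rho(γ13) + (1/2)*rho(γ23), summed entrywise:
Answer: row 1: [-I/2, 3/5 + 19*I/10]; row 2: [-3/5 - 9*I/10, I/2]


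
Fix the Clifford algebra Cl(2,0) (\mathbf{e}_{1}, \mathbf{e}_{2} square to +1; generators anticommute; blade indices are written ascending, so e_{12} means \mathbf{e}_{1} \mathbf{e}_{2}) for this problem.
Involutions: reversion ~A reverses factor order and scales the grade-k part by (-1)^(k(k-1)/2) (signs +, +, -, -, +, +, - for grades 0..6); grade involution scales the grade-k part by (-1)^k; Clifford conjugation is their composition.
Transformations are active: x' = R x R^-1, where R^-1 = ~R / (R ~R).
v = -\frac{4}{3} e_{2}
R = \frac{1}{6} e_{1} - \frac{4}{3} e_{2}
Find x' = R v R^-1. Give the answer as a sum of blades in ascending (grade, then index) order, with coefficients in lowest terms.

~R = \frac{1}{6} e_{1} - \frac{4}{3} e_{2}, and R ~R = \frac{65}{36}, so R^-1 = ~R / (\frac{65}{36}).
R v = \frac{16}{9} - \frac{2}{9} e_{12}
Answer: \frac{64}{195} e_{1} - \frac{84}{65} e_{2}
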